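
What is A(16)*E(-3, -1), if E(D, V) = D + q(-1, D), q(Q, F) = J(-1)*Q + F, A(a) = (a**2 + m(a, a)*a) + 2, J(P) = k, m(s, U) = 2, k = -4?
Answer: -580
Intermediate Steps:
J(P) = -4
A(a) = 2 + a**2 + 2*a (A(a) = (a**2 + 2*a) + 2 = 2 + a**2 + 2*a)
q(Q, F) = F - 4*Q (q(Q, F) = -4*Q + F = F - 4*Q)
E(D, V) = 4 + 2*D (E(D, V) = D + (D - 4*(-1)) = D + (D + 4) = D + (4 + D) = 4 + 2*D)
A(16)*E(-3, -1) = (2 + 16**2 + 2*16)*(4 + 2*(-3)) = (2 + 256 + 32)*(4 - 6) = 290*(-2) = -580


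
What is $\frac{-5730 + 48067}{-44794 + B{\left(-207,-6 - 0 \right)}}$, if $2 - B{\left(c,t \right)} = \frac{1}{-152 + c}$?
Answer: $- \frac{15198983}{16080327} \approx -0.94519$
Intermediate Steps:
$B{\left(c,t \right)} = 2 - \frac{1}{-152 + c}$
$\frac{-5730 + 48067}{-44794 + B{\left(-207,-6 - 0 \right)}} = \frac{-5730 + 48067}{-44794 + \frac{-305 + 2 \left(-207\right)}{-152 - 207}} = \frac{42337}{-44794 + \frac{-305 - 414}{-359}} = \frac{42337}{-44794 - - \frac{719}{359}} = \frac{42337}{-44794 + \frac{719}{359}} = \frac{42337}{- \frac{16080327}{359}} = 42337 \left(- \frac{359}{16080327}\right) = - \frac{15198983}{16080327}$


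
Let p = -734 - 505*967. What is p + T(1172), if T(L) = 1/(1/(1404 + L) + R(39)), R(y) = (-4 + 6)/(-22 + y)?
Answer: -2527953869/5169 ≈ -4.8906e+5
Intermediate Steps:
R(y) = 2/(-22 + y)
T(L) = 1/(2/17 + 1/(1404 + L)) (T(L) = 1/(1/(1404 + L) + 2/(-22 + 39)) = 1/(1/(1404 + L) + 2/17) = 1/(2/17 + 1/(1404 + L)))
p = -489069 (p = -734 - 488335 = -489069)
p + T(1172) = -489069 + 17*(1404 + 1172)/(2825 + 2*1172) = -489069 + 17*2576/(2825 + 2344) = -489069 + 17*2576/5169 = -489069 + 17*(1/5169)*2576 = -489069 + 43792/5169 = -2527953869/5169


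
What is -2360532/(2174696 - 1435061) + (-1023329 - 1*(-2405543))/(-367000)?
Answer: -62954969863/9048201500 ≈ -6.9577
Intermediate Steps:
-2360532/(2174696 - 1435061) + (-1023329 - 1*(-2405543))/(-367000) = -2360532/739635 + (-1023329 + 2405543)*(-1/367000) = -2360532*1/739635 + 1382214*(-1/367000) = -786844/246545 - 691107/183500 = -62954969863/9048201500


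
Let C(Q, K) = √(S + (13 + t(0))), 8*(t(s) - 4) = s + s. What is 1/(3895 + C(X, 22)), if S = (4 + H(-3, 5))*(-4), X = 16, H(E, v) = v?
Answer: 205/798476 - I*√19/15171044 ≈ 0.00025674 - 2.8732e-7*I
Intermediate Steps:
t(s) = 4 + s/4 (t(s) = 4 + (s + s)/8 = 4 + (2*s)/8 = 4 + s/4)
S = -36 (S = (4 + 5)*(-4) = 9*(-4) = -36)
C(Q, K) = I*√19 (C(Q, K) = √(-36 + (13 + (4 + (¼)*0))) = √(-36 + (13 + (4 + 0))) = √(-36 + (13 + 4)) = √(-36 + 17) = √(-19) = I*√19)
1/(3895 + C(X, 22)) = 1/(3895 + I*√19)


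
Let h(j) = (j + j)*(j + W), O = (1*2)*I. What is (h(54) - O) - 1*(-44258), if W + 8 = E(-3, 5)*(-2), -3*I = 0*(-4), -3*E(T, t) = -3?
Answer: 49010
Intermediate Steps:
E(T, t) = 1 (E(T, t) = -⅓*(-3) = 1)
I = 0 (I = -0*(-4) = -⅓*0 = 0)
W = -10 (W = -8 + 1*(-2) = -8 - 2 = -10)
O = 0 (O = (1*2)*0 = 2*0 = 0)
h(j) = 2*j*(-10 + j) (h(j) = (j + j)*(j - 10) = (2*j)*(-10 + j) = 2*j*(-10 + j))
(h(54) - O) - 1*(-44258) = (2*54*(-10 + 54) - 1*0) - 1*(-44258) = (2*54*44 + 0) + 44258 = (4752 + 0) + 44258 = 4752 + 44258 = 49010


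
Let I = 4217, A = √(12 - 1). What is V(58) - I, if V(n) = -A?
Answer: -4217 - √11 ≈ -4220.3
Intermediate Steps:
A = √11 ≈ 3.3166
V(n) = -√11
V(58) - I = -√11 - 1*4217 = -√11 - 4217 = -4217 - √11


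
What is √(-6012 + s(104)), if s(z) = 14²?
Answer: 2*I*√1454 ≈ 76.263*I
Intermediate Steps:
s(z) = 196
√(-6012 + s(104)) = √(-6012 + 196) = √(-5816) = 2*I*√1454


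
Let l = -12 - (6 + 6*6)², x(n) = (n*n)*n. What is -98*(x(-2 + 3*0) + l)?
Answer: 174832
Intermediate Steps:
x(n) = n³ (x(n) = n²*n = n³)
l = -1776 (l = -12 - (6 + 36)² = -12 - 1*42² = -12 - 1*1764 = -12 - 1764 = -1776)
-98*(x(-2 + 3*0) + l) = -98*((-2 + 3*0)³ - 1776) = -98*((-2 + 0)³ - 1776) = -98*((-2)³ - 1776) = -98*(-8 - 1776) = -98*(-1784) = 174832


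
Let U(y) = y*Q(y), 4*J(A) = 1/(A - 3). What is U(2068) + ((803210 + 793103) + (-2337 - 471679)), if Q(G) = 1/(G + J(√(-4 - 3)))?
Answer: 175521974158927/156395159 + 8272*I*√7/1094766113 ≈ 1.1223e+6 + 1.9991e-5*I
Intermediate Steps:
J(A) = 1/(4*(-3 + A)) (J(A) = 1/(4*(A - 3)) = 1/(4*(-3 + A)))
Q(G) = 1/(G + 1/(4*(-3 + I*√7))) (Q(G) = 1/(G + 1/(4*(-3 + √(-4 - 3)))) = 1/(G + 1/(4*(-3 + √(-7)))) = 1/(G + 1/(4*(-3 + I*√7))))
U(y) = 4*y*(3 - I*√7)/(-1 + 4*y*(3 - I*√7)) (U(y) = y*(4*(3 - I*√7)/(-1 + 4*y*(3 - I*√7))) = 4*y*(3 - I*√7)/(-1 + 4*y*(3 - I*√7)))
U(2068) + ((803210 + 793103) + (-2337 - 471679)) = 2068/(2068 - 1/(4*(3 - I*√7))) + ((803210 + 793103) + (-2337 - 471679)) = 2068/(2068 - 1/(4*(3 - I*√7))) + (1596313 - 474016) = 2068/(2068 - 1/(4*(3 - I*√7))) + 1122297 = 1122297 + 2068/(2068 - 1/(4*(3 - I*√7)))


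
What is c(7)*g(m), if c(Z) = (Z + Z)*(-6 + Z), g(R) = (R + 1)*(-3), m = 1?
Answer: -84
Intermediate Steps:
g(R) = -3 - 3*R (g(R) = (1 + R)*(-3) = -3 - 3*R)
c(Z) = 2*Z*(-6 + Z) (c(Z) = (2*Z)*(-6 + Z) = 2*Z*(-6 + Z))
c(7)*g(m) = (2*7*(-6 + 7))*(-3 - 3*1) = (2*7*1)*(-3 - 3) = 14*(-6) = -84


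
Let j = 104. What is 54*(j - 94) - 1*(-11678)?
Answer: 12218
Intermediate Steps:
54*(j - 94) - 1*(-11678) = 54*(104 - 94) - 1*(-11678) = 54*10 + 11678 = 540 + 11678 = 12218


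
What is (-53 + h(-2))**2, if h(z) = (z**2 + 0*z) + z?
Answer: 2601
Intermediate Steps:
h(z) = z + z**2 (h(z) = (z**2 + 0) + z = z**2 + z = z + z**2)
(-53 + h(-2))**2 = (-53 - 2*(1 - 2))**2 = (-53 - 2*(-1))**2 = (-53 + 2)**2 = (-51)**2 = 2601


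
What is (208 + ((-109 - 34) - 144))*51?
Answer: -4029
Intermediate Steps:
(208 + ((-109 - 34) - 144))*51 = (208 + (-143 - 144))*51 = (208 - 287)*51 = -79*51 = -4029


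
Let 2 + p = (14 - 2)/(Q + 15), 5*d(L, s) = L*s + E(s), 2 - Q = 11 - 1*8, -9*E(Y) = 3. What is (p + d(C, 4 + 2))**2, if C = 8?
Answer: 776161/11025 ≈ 70.400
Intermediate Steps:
E(Y) = -1/3 (E(Y) = -1/9*3 = -1/3)
Q = -1 (Q = 2 - (11 - 1*8) = 2 - (11 - 8) = 2 - 1*3 = 2 - 3 = -1)
d(L, s) = -1/15 + L*s/5 (d(L, s) = (L*s - 1/3)/5 = (-1/3 + L*s)/5 = -1/15 + L*s/5)
p = -8/7 (p = -2 + (14 - 2)/(-1 + 15) = -2 + 12/14 = -2 + 12*(1/14) = -2 + 6/7 = -8/7 ≈ -1.1429)
(p + d(C, 4 + 2))**2 = (-8/7 + (-1/15 + (1/5)*8*(4 + 2)))**2 = (-8/7 + (-1/15 + (1/5)*8*6))**2 = (-8/7 + (-1/15 + 48/5))**2 = (-8/7 + 143/15)**2 = (881/105)**2 = 776161/11025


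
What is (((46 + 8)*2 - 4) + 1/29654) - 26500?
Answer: -782746983/29654 ≈ -26396.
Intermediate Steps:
(((46 + 8)*2 - 4) + 1/29654) - 26500 = ((54*2 - 4) + 1/29654) - 26500 = ((108 - 4) + 1/29654) - 26500 = (104 + 1/29654) - 26500 = 3084017/29654 - 26500 = -782746983/29654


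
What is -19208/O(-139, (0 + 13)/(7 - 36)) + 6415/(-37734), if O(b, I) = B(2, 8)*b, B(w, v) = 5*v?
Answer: 86140909/26225130 ≈ 3.2847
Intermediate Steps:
O(b, I) = 40*b (O(b, I) = (5*8)*b = 40*b)
-19208/O(-139, (0 + 13)/(7 - 36)) + 6415/(-37734) = -19208/(40*(-139)) + 6415/(-37734) = -19208/(-5560) + 6415*(-1/37734) = -19208*(-1/5560) - 6415/37734 = 2401/695 - 6415/37734 = 86140909/26225130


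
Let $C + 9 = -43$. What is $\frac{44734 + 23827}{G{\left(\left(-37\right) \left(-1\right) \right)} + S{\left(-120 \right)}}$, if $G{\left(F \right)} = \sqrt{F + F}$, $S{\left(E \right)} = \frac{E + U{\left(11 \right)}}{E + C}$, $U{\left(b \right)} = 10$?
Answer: $- \frac{324293530}{544279} + \frac{507077156 \sqrt{74}}{544279} \approx 7418.5$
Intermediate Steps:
$C = -52$ ($C = -9 - 43 = -52$)
$S{\left(E \right)} = \frac{10 + E}{-52 + E}$ ($S{\left(E \right)} = \frac{E + 10}{E - 52} = \frac{10 + E}{-52 + E}$)
$G{\left(F \right)} = \sqrt{2} \sqrt{F}$ ($G{\left(F \right)} = \sqrt{2 F} = \sqrt{2} \sqrt{F}$)
$\frac{44734 + 23827}{G{\left(\left(-37\right) \left(-1\right) \right)} + S{\left(-120 \right)}} = \frac{44734 + 23827}{\sqrt{2} \sqrt{\left(-37\right) \left(-1\right)} + \frac{10 - 120}{-52 - 120}} = \frac{68561}{\sqrt{2} \sqrt{37} + \frac{1}{-172} \left(-110\right)} = \frac{68561}{\sqrt{74} - - \frac{55}{86}} = \frac{68561}{\sqrt{74} + \frac{55}{86}} = \frac{68561}{\frac{55}{86} + \sqrt{74}}$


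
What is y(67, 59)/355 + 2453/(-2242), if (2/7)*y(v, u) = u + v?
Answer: 117907/795910 ≈ 0.14814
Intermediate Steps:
y(v, u) = 7*u/2 + 7*v/2 (y(v, u) = 7*(u + v)/2 = 7*u/2 + 7*v/2)
y(67, 59)/355 + 2453/(-2242) = ((7/2)*59 + (7/2)*67)/355 + 2453/(-2242) = (413/2 + 469/2)*(1/355) + 2453*(-1/2242) = 441*(1/355) - 2453/2242 = 441/355 - 2453/2242 = 117907/795910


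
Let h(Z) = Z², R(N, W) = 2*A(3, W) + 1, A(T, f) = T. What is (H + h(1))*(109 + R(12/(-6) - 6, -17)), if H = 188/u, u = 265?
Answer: 52548/265 ≈ 198.29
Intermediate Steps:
H = 188/265 ≈ 0.70943
R(N, W) = 7 (R(N, W) = 2*3 + 1 = 6 + 1 = 7)
(H + h(1))*(109 + R(12/(-6) - 6, -17)) = (188/265 + 1²)*(109 + 7) = (188/265 + 1)*116 = (453/265)*116 = 52548/265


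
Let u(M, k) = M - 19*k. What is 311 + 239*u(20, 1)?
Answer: 550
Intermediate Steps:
311 + 239*u(20, 1) = 311 + 239*(20 - 19*1) = 311 + 239*(20 - 19) = 311 + 239*1 = 311 + 239 = 550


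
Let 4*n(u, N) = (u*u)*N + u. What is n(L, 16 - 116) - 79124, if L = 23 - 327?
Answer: -2389600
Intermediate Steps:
L = -304
n(u, N) = u/4 + N*u**2/4 (n(u, N) = ((u*u)*N + u)/4 = (u**2*N + u)/4 = (N*u**2 + u)/4 = (u + N*u**2)/4 = u/4 + N*u**2/4)
n(L, 16 - 116) - 79124 = (1/4)*(-304)*(1 + (16 - 116)*(-304)) - 79124 = (1/4)*(-304)*(1 - 100*(-304)) - 79124 = (1/4)*(-304)*(1 + 30400) - 79124 = (1/4)*(-304)*30401 - 79124 = -2310476 - 79124 = -2389600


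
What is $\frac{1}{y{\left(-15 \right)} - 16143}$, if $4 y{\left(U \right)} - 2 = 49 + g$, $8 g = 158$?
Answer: $- \frac{16}{258005} \approx -6.2014 \cdot 10^{-5}$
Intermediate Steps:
$g = \frac{79}{4}$ ($g = \frac{1}{8} \cdot 158 = \frac{79}{4} \approx 19.75$)
$y{\left(U \right)} = \frac{283}{16}$ ($y{\left(U \right)} = \frac{1}{2} + \frac{49 + \frac{79}{4}}{4} = \frac{1}{2} + \frac{1}{4} \cdot \frac{275}{4} = \frac{1}{2} + \frac{275}{16} = \frac{283}{16}$)
$\frac{1}{y{\left(-15 \right)} - 16143} = \frac{1}{\frac{283}{16} - 16143} = \frac{1}{- \frac{258005}{16}} = - \frac{16}{258005}$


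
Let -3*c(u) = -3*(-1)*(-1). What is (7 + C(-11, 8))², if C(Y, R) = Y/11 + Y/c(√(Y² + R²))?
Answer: 25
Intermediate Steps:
c(u) = 1 (c(u) = -(-3*(-1))*(-1)/3 = -(-1) = -⅓*(-3) = 1)
C(Y, R) = 12*Y/11 (C(Y, R) = Y/11 + Y/1 = Y*(1/11) + Y*1 = Y/11 + Y = 12*Y/11)
(7 + C(-11, 8))² = (7 + (12/11)*(-11))² = (7 - 12)² = (-5)² = 25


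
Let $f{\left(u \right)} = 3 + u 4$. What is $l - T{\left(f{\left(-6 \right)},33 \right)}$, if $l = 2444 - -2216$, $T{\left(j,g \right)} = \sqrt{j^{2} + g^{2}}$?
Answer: $4660 - 3 \sqrt{170} \approx 4620.9$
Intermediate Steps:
$f{\left(u \right)} = 3 + 4 u$
$T{\left(j,g \right)} = \sqrt{g^{2} + j^{2}}$
$l = 4660$ ($l = 2444 + 2216 = 4660$)
$l - T{\left(f{\left(-6 \right)},33 \right)} = 4660 - \sqrt{33^{2} + \left(3 + 4 \left(-6\right)\right)^{2}} = 4660 - \sqrt{1089 + \left(3 - 24\right)^{2}} = 4660 - \sqrt{1089 + \left(-21\right)^{2}} = 4660 - \sqrt{1089 + 441} = 4660 - \sqrt{1530} = 4660 - 3 \sqrt{170}$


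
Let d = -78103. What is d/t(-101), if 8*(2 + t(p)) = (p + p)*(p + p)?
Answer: -156206/10197 ≈ -15.319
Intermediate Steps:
t(p) = -2 + p²/2 (t(p) = -2 + ((p + p)*(p + p))/8 = -2 + ((2*p)*(2*p))/8 = -2 + (4*p²)/8 = -2 + p²/2)
d/t(-101) = -78103/(-2 + (½)*(-101)²) = -78103/(-2 + (½)*10201) = -78103/(-2 + 10201/2) = -78103/10197/2 = -78103*2/10197 = -156206/10197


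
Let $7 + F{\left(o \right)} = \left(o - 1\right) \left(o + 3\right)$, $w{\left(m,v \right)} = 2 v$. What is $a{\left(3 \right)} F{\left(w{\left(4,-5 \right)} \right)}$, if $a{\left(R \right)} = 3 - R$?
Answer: $0$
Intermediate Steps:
$F{\left(o \right)} = -7 + \left(-1 + o\right) \left(3 + o\right)$ ($F{\left(o \right)} = -7 + \left(o - 1\right) \left(o + 3\right) = -7 + \left(-1 + o\right) \left(3 + o\right)$)
$a{\left(3 \right)} F{\left(w{\left(4,-5 \right)} \right)} = \left(3 - 3\right) \left(-10 + \left(2 \left(-5\right)\right)^{2} + 2 \cdot 2 \left(-5\right)\right) = \left(3 - 3\right) \left(-10 + \left(-10\right)^{2} + 2 \left(-10\right)\right) = 0 \left(-10 + 100 - 20\right) = 0 \cdot 70 = 0$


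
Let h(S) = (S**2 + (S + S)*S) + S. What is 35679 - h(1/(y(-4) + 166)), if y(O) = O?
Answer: 312119837/8748 ≈ 35679.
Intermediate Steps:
h(S) = S + 3*S**2 (h(S) = (S**2 + (2*S)*S) + S = (S**2 + 2*S**2) + S = 3*S**2 + S = S + 3*S**2)
35679 - h(1/(y(-4) + 166)) = 35679 - (1 + 3/(-4 + 166))/(-4 + 166) = 35679 - (1 + 3/162)/162 = 35679 - (1 + 3*(1/162))/162 = 35679 - (1 + 1/54)/162 = 35679 - 55/(162*54) = 35679 - 1*55/8748 = 35679 - 55/8748 = 312119837/8748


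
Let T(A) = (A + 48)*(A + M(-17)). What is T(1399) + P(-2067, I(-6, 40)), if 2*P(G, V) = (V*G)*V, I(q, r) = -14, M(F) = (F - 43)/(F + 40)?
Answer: 41814281/23 ≈ 1.8180e+6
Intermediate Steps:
M(F) = (-43 + F)/(40 + F)
T(A) = (48 + A)*(-60/23 + A) (T(A) = (A + 48)*(A + (-43 - 17)/(40 - 17)) = (48 + A)*(A - 60/23) = (48 + A)*(-60/23 + A))
P(G, V) = G*V²/2 (P(G, V) = ((V*G)*V)/2 = ((G*V)*V)/2 = (G*V²)/2 = G*V²/2)
T(1399) + P(-2067, I(-6, 40)) = (-2880/23 + 1399² + (1044/23)*1399) + (½)*(-2067)*(-14)² = (-2880/23 + 1957201 + 1460556/23) + (½)*(-2067)*196 = 46473299/23 - 202566 = 41814281/23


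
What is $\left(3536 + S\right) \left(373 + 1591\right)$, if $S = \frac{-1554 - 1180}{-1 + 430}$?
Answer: $\frac{2973908440}{429} \approx 6.9322 \cdot 10^{6}$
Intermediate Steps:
$S = - \frac{2734}{429} \approx -6.373$
$\left(3536 + S\right) \left(373 + 1591\right) = \left(3536 - \frac{2734}{429}\right) \left(373 + 1591\right) = \frac{1514210}{429} \cdot 1964 = \frac{2973908440}{429}$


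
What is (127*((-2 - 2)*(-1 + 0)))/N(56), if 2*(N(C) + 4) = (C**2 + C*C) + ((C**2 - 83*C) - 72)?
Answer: 127/585 ≈ 0.21709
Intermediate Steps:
N(C) = -40 - 83*C/2 + 3*C**2/2 (N(C) = -4 + ((C**2 + C*C) + ((C**2 - 83*C) - 72))/2 = -4 + ((C**2 + C**2) + (-72 + C**2 - 83*C))/2 = -4 + (2*C**2 + (-72 + C**2 - 83*C))/2 = -4 + (-72 - 83*C + 3*C**2)/2 = -4 + (-36 - 83*C/2 + 3*C**2/2) = -40 - 83*C/2 + 3*C**2/2)
(127*((-2 - 2)*(-1 + 0)))/N(56) = (127*((-2 - 2)*(-1 + 0)))/(-40 - 83/2*56 + (3/2)*56**2) = (127*(-4*(-1)))/(-40 - 2324 + (3/2)*3136) = (127*4)/(-40 - 2324 + 4704) = 508/2340 = 508*(1/2340) = 127/585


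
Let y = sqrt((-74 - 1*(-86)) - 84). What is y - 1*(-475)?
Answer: 475 + 6*I*sqrt(2) ≈ 475.0 + 8.4853*I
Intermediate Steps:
y = 6*I*sqrt(2) (y = sqrt((-74 + 86) - 84) = sqrt(12 - 84) = sqrt(-72) = 6*I*sqrt(2) ≈ 8.4853*I)
y - 1*(-475) = 6*I*sqrt(2) - 1*(-475) = 6*I*sqrt(2) + 475 = 475 + 6*I*sqrt(2)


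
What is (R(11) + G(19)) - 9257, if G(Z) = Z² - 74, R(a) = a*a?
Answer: -8849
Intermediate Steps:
R(a) = a²
G(Z) = -74 + Z²
(R(11) + G(19)) - 9257 = (11² + (-74 + 19²)) - 9257 = (121 + (-74 + 361)) - 9257 = (121 + 287) - 9257 = 408 - 9257 = -8849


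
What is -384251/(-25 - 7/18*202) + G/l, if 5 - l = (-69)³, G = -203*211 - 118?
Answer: 568023233397/153087524 ≈ 3710.4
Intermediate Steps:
G = -42951 (G = -42833 - 118 = -42951)
l = 328514 (l = 5 - 1*(-69)³ = 5 - 1*(-328509) = 5 + 328509 = 328514)
-384251/(-25 - 7/18*202) + G/l = -384251/(-25 - 7/18*202) - 42951/328514 = -384251/(-25 - 707/9) - 42951/328514 = -384251/(-932/9) - 42951/328514 = -384251*(-9/932) - 42951/328514 = 3458259/932 - 42951/328514 = 568023233397/153087524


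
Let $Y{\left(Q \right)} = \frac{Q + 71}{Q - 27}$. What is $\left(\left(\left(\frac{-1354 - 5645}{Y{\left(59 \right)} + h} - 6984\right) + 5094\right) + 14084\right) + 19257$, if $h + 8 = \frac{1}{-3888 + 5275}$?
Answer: $\frac{2903038423}{87365} \approx 33229.0$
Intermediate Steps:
$Y{\left(Q \right)} = \frac{71 + Q}{-27 + Q}$
$h = - \frac{11095}{1387}$ ($h = -8 + \frac{1}{-3888 + 5275} = -8 + \frac{1}{1387} = - \frac{11095}{1387} \approx -7.9993$)
$\left(\left(\left(\frac{-1354 - 5645}{Y{\left(59 \right)} + h} - 6984\right) + 5094\right) + 14084\right) + 19257 = \left(\left(\left(\frac{-1354 - 5645}{\frac{71 + 59}{-27 + 59} - \frac{11095}{1387}} - 6984\right) + 5094\right) + 14084\right) + 19257 = \left(\left(\left(- \frac{6999}{\frac{1}{32} \cdot 130 - \frac{11095}{1387}} - 6984\right) + 5094\right) + 14084\right) + 19257 = \left(\left(\left(- \frac{6999}{\frac{65}{16} - \frac{11095}{1387}} - 6984\right) + 5094\right) + 14084\right) + 19257 = \left(\left(\left(- \frac{6999}{- \frac{87365}{22192}} - 6984\right) + 5094\right) + 14084\right) + 19257 = \left(\left(\left(\left(-6999\right) \left(- \frac{22192}{87365}\right) - 6984\right) + 5094\right) + 14084\right) + 19257 = \left(\left(\left(\frac{155321808}{87365} - 6984\right) + 5094\right) + 14084\right) + 19257 = \left(\left(- \frac{454835352}{87365} + 5094\right) + 14084\right) + 19257 = \left(- \frac{9798042}{87365} + 14084\right) + 19257 = \frac{1220650618}{87365} + 19257 = \frac{2903038423}{87365}$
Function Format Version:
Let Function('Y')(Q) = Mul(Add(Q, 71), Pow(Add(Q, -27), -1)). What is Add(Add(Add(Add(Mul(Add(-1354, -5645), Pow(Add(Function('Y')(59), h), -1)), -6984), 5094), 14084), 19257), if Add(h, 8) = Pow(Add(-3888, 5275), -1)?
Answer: Rational(2903038423, 87365) ≈ 33229.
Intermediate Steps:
Function('Y')(Q) = Mul(Pow(Add(-27, Q), -1), Add(71, Q)) (Function('Y')(Q) = Mul(Add(71, Q), Pow(Add(-27, Q), -1)) = Mul(Pow(Add(-27, Q), -1), Add(71, Q)))
h = Rational(-11095, 1387) (h = Add(-8, Pow(Add(-3888, 5275), -1)) = Add(-8, Pow(1387, -1)) = Add(-8, Rational(1, 1387)) = Rational(-11095, 1387) ≈ -7.9993)
Add(Add(Add(Add(Mul(Add(-1354, -5645), Pow(Add(Function('Y')(59), h), -1)), -6984), 5094), 14084), 19257) = Add(Add(Add(Add(Mul(Add(-1354, -5645), Pow(Add(Mul(Pow(Add(-27, 59), -1), Add(71, 59)), Rational(-11095, 1387)), -1)), -6984), 5094), 14084), 19257) = Add(Add(Add(Add(Mul(-6999, Pow(Add(Mul(Pow(32, -1), 130), Rational(-11095, 1387)), -1)), -6984), 5094), 14084), 19257) = Add(Add(Add(Add(Mul(-6999, Pow(Add(Mul(Rational(1, 32), 130), Rational(-11095, 1387)), -1)), -6984), 5094), 14084), 19257) = Add(Add(Add(Add(Mul(-6999, Pow(Add(Rational(65, 16), Rational(-11095, 1387)), -1)), -6984), 5094), 14084), 19257) = Add(Add(Add(Add(Mul(-6999, Pow(Rational(-87365, 22192), -1)), -6984), 5094), 14084), 19257) = Add(Add(Add(Add(Mul(-6999, Rational(-22192, 87365)), -6984), 5094), 14084), 19257) = Add(Add(Add(Add(Rational(155321808, 87365), -6984), 5094), 14084), 19257) = Add(Add(Add(Rational(-454835352, 87365), 5094), 14084), 19257) = Add(Add(Rational(-9798042, 87365), 14084), 19257) = Add(Rational(1220650618, 87365), 19257) = Rational(2903038423, 87365)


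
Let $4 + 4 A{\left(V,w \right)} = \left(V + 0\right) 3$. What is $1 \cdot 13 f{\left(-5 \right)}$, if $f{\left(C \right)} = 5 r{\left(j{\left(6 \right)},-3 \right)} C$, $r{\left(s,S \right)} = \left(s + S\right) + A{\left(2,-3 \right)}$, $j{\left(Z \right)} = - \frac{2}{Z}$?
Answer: $\frac{5525}{6} \approx 920.83$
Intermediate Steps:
$A{\left(V,w \right)} = -1 + \frac{3 V}{4}$ ($A{\left(V,w \right)} = -1 + \frac{\left(V + 0\right) 3}{4} = -1 + \frac{V 3}{4} = -1 + \frac{3 V}{4}$)
$r{\left(s,S \right)} = \frac{1}{2} + S + s$ ($r{\left(s,S \right)} = \left(s + S\right) + \left(-1 + \frac{3}{4} \cdot 2\right) = \left(S + s\right) + \left(-1 + \frac{3}{2}\right) = \left(S + s\right) + \frac{1}{2} = \frac{1}{2} + S + s$)
$f{\left(C \right)} = - \frac{85 C}{6}$ ($f{\left(C \right)} = 5 \left(\frac{1}{2} - 3 - \frac{2}{6}\right) C = 5 \left(\frac{1}{2} - 3 - \frac{1}{3}\right) C = 5 \left(- \frac{17}{6}\right) C = - \frac{85 C}{6}$)
$1 \cdot 13 f{\left(-5 \right)} = 1 \cdot 13 \left(\left(- \frac{85}{6}\right) \left(-5\right)\right) = 13 \cdot \frac{425}{6} = \frac{5525}{6}$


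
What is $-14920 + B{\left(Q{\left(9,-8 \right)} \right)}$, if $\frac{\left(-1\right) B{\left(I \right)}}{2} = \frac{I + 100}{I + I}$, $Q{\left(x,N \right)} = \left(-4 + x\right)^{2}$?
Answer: $-14925$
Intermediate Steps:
$B{\left(I \right)} = - \frac{100 + I}{I}$ ($B{\left(I \right)} = - 2 \frac{I + 100}{I + I} = - 2 \frac{100 + I}{2 I} = - \frac{100 + I}{I}$)
$-14920 + B{\left(Q{\left(9,-8 \right)} \right)} = -14920 + \frac{-100 - \left(-4 + 9\right)^{2}}{\left(-4 + 9\right)^{2}} = -14920 + \frac{-100 - 5^{2}}{5^{2}} = -14920 + \frac{-100 - 25}{25} = -14920 + \frac{1}{25} \left(-125\right) = -14920 - 5 = -14925$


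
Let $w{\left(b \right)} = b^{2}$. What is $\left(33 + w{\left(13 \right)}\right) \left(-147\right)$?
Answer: $-29694$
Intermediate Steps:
$\left(33 + w{\left(13 \right)}\right) \left(-147\right) = \left(33 + 13^{2}\right) \left(-147\right) = \left(33 + 169\right) \left(-147\right) = 202 \left(-147\right) = -29694$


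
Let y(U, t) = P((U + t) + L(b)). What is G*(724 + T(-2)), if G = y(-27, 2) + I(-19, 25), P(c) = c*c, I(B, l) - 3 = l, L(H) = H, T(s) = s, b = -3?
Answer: 586264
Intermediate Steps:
I(B, l) = 3 + l
P(c) = c**2
y(U, t) = (-3 + U + t)**2 (y(U, t) = ((U + t) - 3)**2 = (-3 + U + t)**2)
G = 812 (G = (-3 - 27 + 2)**2 + (3 + 25) = (-28)**2 + 28 = 784 + 28 = 812)
G*(724 + T(-2)) = 812*(724 - 2) = 812*722 = 586264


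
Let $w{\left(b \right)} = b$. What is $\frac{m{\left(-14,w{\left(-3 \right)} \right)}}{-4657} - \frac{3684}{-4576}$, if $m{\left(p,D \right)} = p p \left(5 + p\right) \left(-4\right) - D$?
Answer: $- \frac{3786399}{5327608} \approx -0.71071$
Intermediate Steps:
$m{\left(p,D \right)} = - D - 4 p^{2} \left(5 + p\right)$ ($m{\left(p,D \right)} = p^{2} \left(5 + p\right) \left(-4\right) - D = - 4 p^{2} \left(5 + p\right) - D = - D - 4 p^{2} \left(5 + p\right)$)
$\frac{m{\left(-14,w{\left(-3 \right)} \right)}}{-4657} - \frac{3684}{-4576} = \frac{\left(-1\right) \left(-3\right) - 20 \left(-14\right)^{2} - 4 \left(-14\right)^{3}}{-4657} - \frac{3684}{-4576} = \left(3 - 3920 - -10976\right) \left(- \frac{1}{4657}\right) - - \frac{921}{1144} = \left(3 - 3920 + 10976\right) \left(- \frac{1}{4657}\right) + \frac{921}{1144} = 7059 \left(- \frac{1}{4657}\right) + \frac{921}{1144} = - \frac{7059}{4657} + \frac{921}{1144} = - \frac{3786399}{5327608}$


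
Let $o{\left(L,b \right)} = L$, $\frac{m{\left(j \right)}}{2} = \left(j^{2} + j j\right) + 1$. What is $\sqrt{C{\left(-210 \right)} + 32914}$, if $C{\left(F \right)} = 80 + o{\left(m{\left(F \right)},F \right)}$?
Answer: $2 \sqrt{52349} \approx 457.6$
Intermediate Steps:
$m{\left(j \right)} = 2 + 4 j^{2}$ ($m{\left(j \right)} = 2 \left(\left(j^{2} + j j\right) + 1\right) = 2 \left(\left(j^{2} + j^{2}\right) + 1\right) = 2 \left(2 j^{2} + 1\right) = 2 \left(1 + 2 j^{2}\right) = 2 + 4 j^{2}$)
$C{\left(F \right)} = 82 + 4 F^{2}$ ($C{\left(F \right)} = 80 + \left(2 + 4 F^{2}\right) = 82 + 4 F^{2}$)
$\sqrt{C{\left(-210 \right)} + 32914} = \sqrt{\left(82 + 4 \left(-210\right)^{2}\right) + 32914} = \sqrt{\left(82 + 4 \cdot 44100\right) + 32914} = \sqrt{\left(82 + 176400\right) + 32914} = \sqrt{176482 + 32914} = \sqrt{209396} = 2 \sqrt{52349}$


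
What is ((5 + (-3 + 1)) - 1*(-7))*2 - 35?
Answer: -15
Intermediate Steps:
((5 + (-3 + 1)) - 1*(-7))*2 - 35 = ((5 - 2) + 7)*2 - 35 = (3 + 7)*2 - 35 = 10*2 - 35 = 20 - 35 = -15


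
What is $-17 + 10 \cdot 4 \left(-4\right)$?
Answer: $-177$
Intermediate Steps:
$-17 + 10 \cdot 4 \left(-4\right) = -17 + 10 \left(-16\right) = -17 - 160 = -177$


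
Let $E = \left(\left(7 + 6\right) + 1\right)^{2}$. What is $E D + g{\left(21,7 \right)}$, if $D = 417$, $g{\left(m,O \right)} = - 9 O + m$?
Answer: $81690$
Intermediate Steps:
$g{\left(m,O \right)} = m - 9 O$
$E = 196$ ($E = \left(13 + 1\right)^{2} = 14^{2} = 196$)
$E D + g{\left(21,7 \right)} = 196 \cdot 417 + \left(21 - 63\right) = 81732 + \left(21 - 63\right) = 81732 - 42 = 81690$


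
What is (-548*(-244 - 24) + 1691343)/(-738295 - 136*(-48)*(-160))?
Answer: -1838207/1782775 ≈ -1.0311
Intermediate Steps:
(-548*(-244 - 24) + 1691343)/(-738295 - 136*(-48)*(-160)) = (-548*(-268) + 1691343)/(-738295 + 6528*(-160)) = (146864 + 1691343)/(-738295 - 1044480) = 1838207/(-1782775) = 1838207*(-1/1782775) = -1838207/1782775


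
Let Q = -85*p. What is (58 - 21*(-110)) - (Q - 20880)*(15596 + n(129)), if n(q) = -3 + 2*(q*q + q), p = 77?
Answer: 1347474893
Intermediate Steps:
n(q) = -3 + 2*q + 2*q**2 (n(q) = -3 + 2*(q**2 + q) = -3 + 2*(q + q**2) = -3 + (2*q + 2*q**2) = -3 + 2*q + 2*q**2)
Q = -6545 (Q = -85*77 = -6545)
(58 - 21*(-110)) - (Q - 20880)*(15596 + n(129)) = (58 - 21*(-110)) - (-6545 - 20880)*(15596 + (-3 + 2*129 + 2*129**2)) = (58 + 2310) - (-27425)*(15596 + (-3 + 258 + 2*16641)) = 2368 - (-27425)*(15596 + (-3 + 258 + 33282)) = 2368 - (-27425)*(15596 + 33537) = 2368 - (-27425)*49133 = 2368 - 1*(-1347472525) = 2368 + 1347472525 = 1347474893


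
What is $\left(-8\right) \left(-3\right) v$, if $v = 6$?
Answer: $144$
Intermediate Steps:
$\left(-8\right) \left(-3\right) v = \left(-8\right) \left(-3\right) 6 = 24 \cdot 6 = 144$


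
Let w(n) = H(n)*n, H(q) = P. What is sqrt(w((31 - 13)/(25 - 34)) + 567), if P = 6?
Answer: sqrt(555) ≈ 23.558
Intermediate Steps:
H(q) = 6
w(n) = 6*n
sqrt(w((31 - 13)/(25 - 34)) + 567) = sqrt(6*((31 - 13)/(25 - 34)) + 567) = sqrt(6*(18/(-9)) + 567) = sqrt(6*(18*(-1/9)) + 567) = sqrt(6*(-2) + 567) = sqrt(-12 + 567) = sqrt(555)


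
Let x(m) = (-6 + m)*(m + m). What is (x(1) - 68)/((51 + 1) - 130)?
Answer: 1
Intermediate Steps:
x(m) = 2*m*(-6 + m) (x(m) = (-6 + m)*(2*m) = 2*m*(-6 + m))
(x(1) - 68)/((51 + 1) - 130) = (2*1*(-6 + 1) - 68)/((51 + 1) - 130) = (2*1*(-5) - 68)/(52 - 130) = (-10 - 68)/(-78) = -78*(-1/78) = 1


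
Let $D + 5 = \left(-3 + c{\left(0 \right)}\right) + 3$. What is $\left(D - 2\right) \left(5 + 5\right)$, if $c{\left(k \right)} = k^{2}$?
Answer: $-70$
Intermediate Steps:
$D = -5$ ($D = -5 + \left(\left(-3 + 0^{2}\right) + 3\right) = -5 + \left(\left(-3 + 0\right) + 3\right) = -5 + \left(-3 + 3\right) = -5 + 0 = -5$)
$\left(D - 2\right) \left(5 + 5\right) = \left(-5 - 2\right) \left(5 + 5\right) = \left(-5 + \left(0 - 2\right)\right) 10 = \left(-5 - 2\right) 10 = \left(-7\right) 10 = -70$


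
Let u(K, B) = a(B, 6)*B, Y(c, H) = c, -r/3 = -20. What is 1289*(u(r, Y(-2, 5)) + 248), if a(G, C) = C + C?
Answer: 288736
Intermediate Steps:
r = 60 (r = -3*(-20) = 60)
a(G, C) = 2*C
u(K, B) = 12*B (u(K, B) = (2*6)*B = 12*B)
1289*(u(r, Y(-2, 5)) + 248) = 1289*(12*(-2) + 248) = 1289*(-24 + 248) = 1289*224 = 288736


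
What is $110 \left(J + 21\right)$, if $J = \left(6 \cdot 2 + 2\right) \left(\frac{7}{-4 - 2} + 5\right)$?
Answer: $\frac{24640}{3} \approx 8213.3$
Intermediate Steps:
$J = \frac{161}{3}$ ($J = \left(12 + 2\right) \left(\frac{7}{-6} + 5\right) = 14 \left(7 \left(- \frac{1}{6}\right) + 5\right) = 14 \left(- \frac{7}{6} + 5\right) = 14 \cdot \frac{23}{6} = \frac{161}{3} \approx 53.667$)
$110 \left(J + 21\right) = 110 \left(\frac{161}{3} + 21\right) = 110 \cdot \frac{224}{3} = \frac{24640}{3}$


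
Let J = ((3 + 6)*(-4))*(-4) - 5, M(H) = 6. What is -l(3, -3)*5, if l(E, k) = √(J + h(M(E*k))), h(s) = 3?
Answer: -5*√142 ≈ -59.582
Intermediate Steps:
J = 139 (J = (9*(-4))*(-4) - 5 = -36*(-4) - 5 = 144 - 5 = 139)
l(E, k) = √142 (l(E, k) = √(139 + 3) = √142)
-l(3, -3)*5 = -√142*5 = -5*√142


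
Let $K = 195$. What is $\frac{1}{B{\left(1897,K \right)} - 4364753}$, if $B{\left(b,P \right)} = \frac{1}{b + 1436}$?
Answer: $- \frac{3333}{14547721748} \approx -2.2911 \cdot 10^{-7}$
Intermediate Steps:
$B{\left(b,P \right)} = \frac{1}{1436 + b}$
$\frac{1}{B{\left(1897,K \right)} - 4364753} = \frac{1}{\frac{1}{1436 + 1897} - 4364753} = \frac{1}{\frac{1}{3333} - 4364753} = \frac{1}{- \frac{14547721748}{3333}} = - \frac{3333}{14547721748}$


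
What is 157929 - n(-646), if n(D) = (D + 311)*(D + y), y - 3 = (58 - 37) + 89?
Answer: -20626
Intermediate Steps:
y = 113 (y = 3 + ((58 - 37) + 89) = 3 + (21 + 89) = 3 + 110 = 113)
n(D) = (113 + D)*(311 + D) (n(D) = (D + 311)*(D + 113) = (311 + D)*(113 + D) = (113 + D)*(311 + D))
157929 - n(-646) = 157929 - (35143 + (-646)² + 424*(-646)) = 157929 - (35143 + 417316 - 273904) = 157929 - 1*178555 = 157929 - 178555 = -20626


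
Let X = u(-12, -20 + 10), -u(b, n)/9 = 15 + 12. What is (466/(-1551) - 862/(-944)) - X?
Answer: 178342025/732072 ≈ 243.61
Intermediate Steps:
u(b, n) = -243 (u(b, n) = -9*(15 + 12) = -9*27 = -243)
X = -243
(466/(-1551) - 862/(-944)) - X = (466/(-1551) - 862/(-944)) - 1*(-243) = (466*(-1/1551) - 862*(-1/944)) + 243 = (-466/1551 + 431/472) + 243 = 448529/732072 + 243 = 178342025/732072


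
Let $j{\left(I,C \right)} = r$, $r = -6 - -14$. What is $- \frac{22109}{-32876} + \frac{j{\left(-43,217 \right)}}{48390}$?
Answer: $\frac{535058759}{795434820} \approx 0.67266$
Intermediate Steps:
$r = 8$ ($r = -6 + 14 = 8$)
$j{\left(I,C \right)} = 8$
$- \frac{22109}{-32876} + \frac{j{\left(-43,217 \right)}}{48390} = - \frac{22109}{-32876} + \frac{8}{48390} = \left(-22109\right) \left(- \frac{1}{32876}\right) + 8 \cdot \frac{1}{48390} = \frac{22109}{32876} + \frac{4}{24195} = \frac{535058759}{795434820}$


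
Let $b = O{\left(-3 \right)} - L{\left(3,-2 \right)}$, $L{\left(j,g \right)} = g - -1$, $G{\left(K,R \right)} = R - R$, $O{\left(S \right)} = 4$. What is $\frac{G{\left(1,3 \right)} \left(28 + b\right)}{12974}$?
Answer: $0$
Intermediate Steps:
$G{\left(K,R \right)} = 0$
$L{\left(j,g \right)} = 1 + g$ ($L{\left(j,g \right)} = g + 1 = 1 + g$)
$b = 5$ ($b = 4 - \left(1 - 2\right) = 4 - -1 = 4 + 1 = 5$)
$\frac{G{\left(1,3 \right)} \left(28 + b\right)}{12974} = \frac{0 \left(28 + 5\right)}{12974} = 0 \cdot 33 \cdot \frac{1}{12974} = 0 \cdot \frac{1}{12974} = 0$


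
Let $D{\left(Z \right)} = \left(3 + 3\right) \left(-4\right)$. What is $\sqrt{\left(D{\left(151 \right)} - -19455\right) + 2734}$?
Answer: $\sqrt{22165} \approx 148.88$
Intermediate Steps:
$D{\left(Z \right)} = -24$ ($D{\left(Z \right)} = 6 \left(-4\right) = -24$)
$\sqrt{\left(D{\left(151 \right)} - -19455\right) + 2734} = \sqrt{\left(-24 - -19455\right) + 2734} = \sqrt{\left(-24 + 19455\right) + 2734} = \sqrt{19431 + 2734} = \sqrt{22165}$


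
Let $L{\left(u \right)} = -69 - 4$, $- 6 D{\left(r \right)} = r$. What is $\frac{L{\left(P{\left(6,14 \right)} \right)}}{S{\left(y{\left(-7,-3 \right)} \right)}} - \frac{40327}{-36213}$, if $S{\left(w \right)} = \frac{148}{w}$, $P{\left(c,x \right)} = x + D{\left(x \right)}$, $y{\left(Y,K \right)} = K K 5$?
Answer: $- \frac{112991309}{5359524} \approx -21.082$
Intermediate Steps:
$y{\left(Y,K \right)} = 5 K^{2}$ ($y{\left(Y,K \right)} = K^{2} \cdot 5 = 5 K^{2}$)
$D{\left(r \right)} = - \frac{r}{6}$
$P{\left(c,x \right)} = \frac{5 x}{6}$ ($P{\left(c,x \right)} = x - \frac{x}{6} = \frac{5 x}{6}$)
$L{\left(u \right)} = -73$
$\frac{L{\left(P{\left(6,14 \right)} \right)}}{S{\left(y{\left(-7,-3 \right)} \right)}} - \frac{40327}{-36213} = - \frac{73}{148 \frac{1}{5 \left(-3\right)^{2}}} - \frac{40327}{-36213} = - \frac{73}{148 \frac{1}{5 \cdot 9}} - - \frac{40327}{36213} = - \frac{73}{148 \cdot \frac{1}{45}} + \frac{40327}{36213} = - \frac{73}{\frac{148}{45}} + \frac{40327}{36213} = \left(-73\right) \frac{45}{148} + \frac{40327}{36213} = - \frac{3285}{148} + \frac{40327}{36213} = - \frac{112991309}{5359524}$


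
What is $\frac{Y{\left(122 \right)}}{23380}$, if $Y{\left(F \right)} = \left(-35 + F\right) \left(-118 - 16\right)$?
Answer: $- \frac{5829}{11690} \approx -0.49863$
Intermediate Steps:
$Y{\left(F \right)} = 4690 - 134 F$ ($Y{\left(F \right)} = \left(-35 + F\right) \left(-134\right) = 4690 - 134 F$)
$\frac{Y{\left(122 \right)}}{23380} = \frac{4690 - 16348}{23380} = \left(4690 - 16348\right) \frac{1}{23380} = \left(-11658\right) \frac{1}{23380} = - \frac{5829}{11690}$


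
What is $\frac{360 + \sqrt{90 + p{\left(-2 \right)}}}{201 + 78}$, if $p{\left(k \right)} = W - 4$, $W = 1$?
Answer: $\frac{40}{31} + \frac{\sqrt{87}}{279} \approx 1.3238$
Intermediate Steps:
$p{\left(k \right)} = -3$ ($p{\left(k \right)} = 1 - 4 = -3$)
$\frac{360 + \sqrt{90 + p{\left(-2 \right)}}}{201 + 78} = \frac{360 + \sqrt{90 - 3}}{201 + 78} = \frac{360 + \sqrt{87}}{279} = \left(360 + \sqrt{87}\right) \frac{1}{279} = \frac{40}{31} + \frac{\sqrt{87}}{279}$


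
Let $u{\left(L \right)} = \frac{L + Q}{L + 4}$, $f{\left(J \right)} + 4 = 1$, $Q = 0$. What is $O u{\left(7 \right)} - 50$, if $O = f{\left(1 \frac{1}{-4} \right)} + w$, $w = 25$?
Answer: $-36$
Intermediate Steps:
$f{\left(J \right)} = -3$ ($f{\left(J \right)} = -4 + 1 = -3$)
$u{\left(L \right)} = \frac{L}{4 + L}$ ($u{\left(L \right)} = \frac{L + 0}{L + 4} = \frac{L}{4 + L}$)
$O = 22$ ($O = -3 + 25 = 22$)
$O u{\left(7 \right)} - 50 = 22 \frac{7}{4 + 7} - 50 = 22 \cdot \frac{7}{11} - 50 = 14 - 50 = -36$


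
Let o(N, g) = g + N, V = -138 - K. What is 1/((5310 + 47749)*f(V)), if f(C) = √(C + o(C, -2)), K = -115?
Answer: -I*√3/636708 ≈ -2.7203e-6*I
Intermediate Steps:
V = -23 (V = -138 - 1*(-115) = -138 + 115 = -23)
o(N, g) = N + g
f(C) = √(-2 + 2*C) (f(C) = √(C + (C - 2)) = √(C + (-2 + C)) = √(-2 + 2*C))
1/((5310 + 47749)*f(V)) = 1/((5310 + 47749)*(√(-2 + 2*(-23)))) = 1/(53059*(√(-2 - 46))) = 1/(53059*(√(-48))) = 1/(53059*((4*I*√3))) = (-I*√3/12)/53059 = -I*√3/636708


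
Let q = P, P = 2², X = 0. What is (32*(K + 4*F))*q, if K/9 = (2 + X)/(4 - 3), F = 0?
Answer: 2304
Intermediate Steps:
P = 4
q = 4
K = 18 (K = 9*((2 + 0)/(4 - 3)) = 9*(2/1) = 9*(2*1) = 9*2 = 18)
(32*(K + 4*F))*q = (32*(18 + 4*0))*4 = (32*(18 + 0))*4 = (32*18)*4 = 576*4 = 2304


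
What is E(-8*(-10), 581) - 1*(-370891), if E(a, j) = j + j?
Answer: 372053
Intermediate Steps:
E(a, j) = 2*j
E(-8*(-10), 581) - 1*(-370891) = 2*581 - 1*(-370891) = 1162 + 370891 = 372053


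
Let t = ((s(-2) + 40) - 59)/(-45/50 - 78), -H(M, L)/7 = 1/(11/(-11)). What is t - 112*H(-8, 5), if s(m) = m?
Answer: -206122/263 ≈ -783.73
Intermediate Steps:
H(M, L) = 7 (H(M, L) = -7/(11/(-11)) = -7/(11*(-1/11)) = -7/(-1) = -7*(-1) = 7)
t = 70/263 (t = ((-2 + 40) - 59)/(-45/50 - 78) = (38 - 59)/(-45*1/50 - 78) = -21/(-9/10 - 78) = -21/(-789/10) = -21*(-10/789) = 70/263 ≈ 0.26616)
t - 112*H(-8, 5) = 70/263 - 112*7 = 70/263 - 784 = -206122/263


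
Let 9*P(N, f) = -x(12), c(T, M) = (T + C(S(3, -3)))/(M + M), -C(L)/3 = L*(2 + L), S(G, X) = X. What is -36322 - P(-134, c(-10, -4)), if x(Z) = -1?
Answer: -326899/9 ≈ -36322.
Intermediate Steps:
C(L) = -3*L*(2 + L)
c(T, M) = (-9 + T)/(2*M) (c(T, M) = (T - 3*(-3)*(2 - 3))/(M + M) = (T - 3*(-3)*(-1))/((2*M)) = (T - 9)*(1/(2*M)) = (-9 + T)*(1/(2*M)) = (-9 + T)/(2*M))
P(N, f) = ⅑ (P(N, f) = (-1*(-1))/9 = (⅑)*1 = ⅑)
-36322 - P(-134, c(-10, -4)) = -36322 - 1*⅑ = -36322 - ⅑ = -326899/9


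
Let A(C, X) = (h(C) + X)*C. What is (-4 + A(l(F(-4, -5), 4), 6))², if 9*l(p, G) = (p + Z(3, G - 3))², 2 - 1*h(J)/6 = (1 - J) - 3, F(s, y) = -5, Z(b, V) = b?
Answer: 80656/729 ≈ 110.64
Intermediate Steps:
h(J) = 24 + 6*J (h(J) = 12 - 6*((1 - J) - 3) = 12 - 6*(-2 - J) = 12 + (12 + 6*J) = 24 + 6*J)
l(p, G) = (3 + p)²/9 (l(p, G) = (p + 3)²/9 = (3 + p)²/9)
A(C, X) = C*(24 + X + 6*C) (A(C, X) = ((24 + 6*C) + X)*C = (24 + X + 6*C)*C = C*(24 + X + 6*C))
(-4 + A(l(F(-4, -5), 4), 6))² = (-4 + ((3 - 5)²/9)*(24 + 6 + 6*((3 - 5)²/9)))² = (-4 + ((⅑)*(-2)²)*(24 + 6 + 6*((⅑)*(-2)²)))² = (-4 + ((⅑)*4)*(24 + 6 + 6*((⅑)*4)))² = (-4 + 4*(24 + 6 + 6*(4/9))/9)² = (-4 + 4*(24 + 6 + 8/3)/9)² = (-4 + (4/9)*(98/3))² = (-4 + 392/27)² = (284/27)² = 80656/729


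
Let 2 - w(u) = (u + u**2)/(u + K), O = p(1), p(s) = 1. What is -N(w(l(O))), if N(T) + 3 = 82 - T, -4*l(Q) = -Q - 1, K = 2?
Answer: -773/10 ≈ -77.300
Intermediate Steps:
O = 1
l(Q) = 1/4 + Q/4 (l(Q) = -(-Q - 1)/4 = -(-1 - Q)/4 = 1/4 + Q/4)
w(u) = 2 - (u + u**2)/(2 + u) (w(u) = 2 - (u + u**2)/(u + 2) = 2 - (u + u**2)/(2 + u))
N(T) = 79 - T (N(T) = -3 + (82 - T) = 79 - T)
-N(w(l(O))) = -(79 - (4 + (1/4 + (1/4)*1) - (1/4 + (1/4)*1)**2)/(2 + (1/4 + (1/4)*1))) = -(79 - (4 + (1/4 + 1/4) - (1/4 + 1/4)**2)/(2 + (1/4 + 1/4))) = -(79 - (4 + 1/2 - (1/2)**2)/(2 + 1/2)) = -(79 - (4 + 1/2 - 1*1/4)/5/2) = -(79 - 2*(4 + 1/2 - 1/4)/5) = -(79 - 2*17/(5*4)) = -(79 - 1*17/10) = -(79 - 17/10) = -1*773/10 = -773/10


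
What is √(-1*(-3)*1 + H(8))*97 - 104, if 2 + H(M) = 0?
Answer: -7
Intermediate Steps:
H(M) = -2 (H(M) = -2 + 0 = -2)
√(-1*(-3)*1 + H(8))*97 - 104 = √(-1*(-3)*1 - 2)*97 - 104 = √(3*1 - 2)*97 - 104 = √(3 - 2)*97 - 104 = √1*97 - 104 = 1*97 - 104 = 97 - 104 = -7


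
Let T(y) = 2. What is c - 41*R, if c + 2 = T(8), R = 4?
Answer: -164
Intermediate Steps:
c = 0 (c = -2 + 2 = 0)
c - 41*R = 0 - 41*4 = 0 - 164 = -164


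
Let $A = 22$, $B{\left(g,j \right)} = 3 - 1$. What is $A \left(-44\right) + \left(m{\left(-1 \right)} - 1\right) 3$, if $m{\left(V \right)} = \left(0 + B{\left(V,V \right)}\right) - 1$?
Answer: $-968$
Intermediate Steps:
$B{\left(g,j \right)} = 2$
$m{\left(V \right)} = 1$ ($m{\left(V \right)} = \left(0 + 2\right) - 1 = 2 - 1 = 1$)
$A \left(-44\right) + \left(m{\left(-1 \right)} - 1\right) 3 = 22 \left(-44\right) + \left(1 - 1\right) 3 = -968 + 0 \cdot 3 = -968 + 0 = -968$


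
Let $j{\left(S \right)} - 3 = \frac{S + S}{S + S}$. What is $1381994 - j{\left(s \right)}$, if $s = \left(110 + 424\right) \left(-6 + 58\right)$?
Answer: $1381990$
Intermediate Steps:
$s = 27768$ ($s = 534 \cdot 52 = 27768$)
$j{\left(S \right)} = 4$ ($j{\left(S \right)} = 3 + \frac{S + S}{S + S} = 3 + \frac{2 S}{2 S} = 3 + 2 S \frac{1}{2 S} = 3 + 1 = 4$)
$1381994 - j{\left(s \right)} = 1381994 - 4 = 1381990$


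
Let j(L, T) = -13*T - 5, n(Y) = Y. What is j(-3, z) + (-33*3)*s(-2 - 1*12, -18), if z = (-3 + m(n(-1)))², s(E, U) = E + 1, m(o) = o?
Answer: 1074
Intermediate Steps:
s(E, U) = 1 + E
z = 16 (z = (-3 - 1)² = (-4)² = 16)
j(L, T) = -5 - 13*T
j(-3, z) + (-33*3)*s(-2 - 1*12, -18) = (-5 - 13*16) + (-33*3)*(1 + (-2 - 1*12)) = (-5 - 208) - 99*(1 + (-2 - 12)) = -213 - 99*(1 - 14) = -213 - 99*(-13) = -213 + 1287 = 1074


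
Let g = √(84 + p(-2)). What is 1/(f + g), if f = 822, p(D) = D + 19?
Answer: 822/675583 - √101/675583 ≈ 0.0012019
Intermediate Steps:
p(D) = 19 + D
g = √101 (g = √(84 + (19 - 2)) = √(84 + 17) = √101 ≈ 10.050)
1/(f + g) = 1/(822 + √101)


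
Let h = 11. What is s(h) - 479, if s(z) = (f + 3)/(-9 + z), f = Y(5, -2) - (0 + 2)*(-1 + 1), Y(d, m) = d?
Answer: -475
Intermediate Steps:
f = 5 (f = 5 - (0 + 2)*(-1 + 1) = 5 - 2*0 = 5 - 1*0 = 5 + 0 = 5)
s(z) = 8/(-9 + z) (s(z) = (5 + 3)/(-9 + z) = 8/(-9 + z))
s(h) - 479 = 8/(-9 + 11) - 479 = 8/2 - 479 = 8*(1/2) - 479 = 4 - 479 = -475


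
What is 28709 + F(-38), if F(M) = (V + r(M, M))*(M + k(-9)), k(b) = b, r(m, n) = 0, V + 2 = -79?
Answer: 32516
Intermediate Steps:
V = -81 (V = -2 - 79 = -81)
F(M) = 729 - 81*M (F(M) = (-81 + 0)*(M - 9) = -81*(-9 + M) = 729 - 81*M)
28709 + F(-38) = 28709 + (729 - 81*(-38)) = 28709 + (729 + 3078) = 28709 + 3807 = 32516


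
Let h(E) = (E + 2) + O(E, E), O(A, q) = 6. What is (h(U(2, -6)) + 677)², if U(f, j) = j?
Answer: 461041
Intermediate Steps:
h(E) = 8 + E (h(E) = (E + 2) + 6 = (2 + E) + 6 = 8 + E)
(h(U(2, -6)) + 677)² = ((8 - 6) + 677)² = (2 + 677)² = 679² = 461041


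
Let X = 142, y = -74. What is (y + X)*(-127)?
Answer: -8636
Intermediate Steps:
(y + X)*(-127) = (-74 + 142)*(-127) = 68*(-127) = -8636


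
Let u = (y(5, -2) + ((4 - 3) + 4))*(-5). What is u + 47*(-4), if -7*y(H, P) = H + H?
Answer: -1441/7 ≈ -205.86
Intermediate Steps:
y(H, P) = -2*H/7 (y(H, P) = -(H + H)/7 = -2*H/7)
u = -125/7 (u = (-2/7*5 + ((4 - 3) + 4))*(-5) = (-10/7 + (1 + 4))*(-5) = (-10/7 + 5)*(-5) = (25/7)*(-5) = -125/7 ≈ -17.857)
u + 47*(-4) = -125/7 + 47*(-4) = -125/7 - 188 = -1441/7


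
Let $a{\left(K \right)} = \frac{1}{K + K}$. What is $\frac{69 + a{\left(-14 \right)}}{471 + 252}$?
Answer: $\frac{1931}{20244} \approx 0.095386$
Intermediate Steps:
$a{\left(K \right)} = \frac{1}{2 K}$
$\frac{69 + a{\left(-14 \right)}}{471 + 252} = \frac{69 + \frac{1}{2 \left(-14\right)}}{471 + 252} = \frac{69 + \frac{1}{2} \left(- \frac{1}{14}\right)}{723} = \left(69 - \frac{1}{28}\right) \frac{1}{723} = \frac{1931}{28} \cdot \frac{1}{723} = \frac{1931}{20244}$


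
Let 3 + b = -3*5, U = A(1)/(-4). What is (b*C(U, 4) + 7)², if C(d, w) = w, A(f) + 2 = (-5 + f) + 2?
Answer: 4225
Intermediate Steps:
A(f) = -5 + f (A(f) = -2 + ((-5 + f) + 2) = -2 + (-3 + f) = -5 + f)
U = 1 (U = (-5 + 1)/(-4) = -4*(-¼) = 1)
b = -18 (b = -3 - 3*5 = -3 - 15 = -18)
(b*C(U, 4) + 7)² = (-18*4 + 7)² = (-72 + 7)² = (-65)² = 4225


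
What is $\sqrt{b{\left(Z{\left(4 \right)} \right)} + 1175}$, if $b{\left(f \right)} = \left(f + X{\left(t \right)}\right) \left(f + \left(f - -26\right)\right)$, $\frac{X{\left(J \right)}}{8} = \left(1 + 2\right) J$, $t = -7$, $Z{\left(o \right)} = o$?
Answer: $3 i \sqrt{489} \approx 66.34 i$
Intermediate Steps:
$X{\left(J \right)} = 24 J$ ($X{\left(J \right)} = 8 \left(1 + 2\right) J = 8 \cdot 3 J = 24 J$)
$b{\left(f \right)} = \left(-168 + f\right) \left(26 + 2 f\right)$ ($b{\left(f \right)} = \left(f + 24 \left(-7\right)\right) \left(f + \left(f - -26\right)\right) = \left(f - 168\right) \left(f + \left(f + 26\right)\right) = \left(-168 + f\right) \left(f + \left(26 + f\right)\right) = \left(-168 + f\right) \left(26 + 2 f\right)$)
$\sqrt{b{\left(Z{\left(4 \right)} \right)} + 1175} = \sqrt{\left(-4368 - 1240 + 2 \cdot 4^{2}\right) + 1175} = \sqrt{\left(-4368 - 1240 + 2 \cdot 16\right) + 1175} = \sqrt{\left(-4368 - 1240 + 32\right) + 1175} = \sqrt{-5576 + 1175} = \sqrt{-4401} = 3 i \sqrt{489}$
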